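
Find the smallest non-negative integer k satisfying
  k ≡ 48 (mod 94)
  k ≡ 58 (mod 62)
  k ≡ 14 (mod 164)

50526

gcd(94, 62) = 2 and 2 | (58 − 48), so the pair is consistent; merging gives k ≡ 988 (mod 2914), where 2914 = lcm(94, 62).
gcd(2914, 164) = 2 and 2 | (14 − 988), so the pair is consistent; merging gives k ≡ 50526 (mod 238948), where 238948 = lcm(2914, 164).
The solution is unique modulo lcm(94, 62, 164) = 238948.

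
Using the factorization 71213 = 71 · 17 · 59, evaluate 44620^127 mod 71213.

Mod 71: 44620 ≡ 32; by Fermat, exponent reduces to 127 mod 70 = 57; 32^57 ≡ 32 (mod 71).
Mod 17: 44620 ≡ 12; by Fermat, exponent reduces to 127 mod 16 = 15; 12^15 ≡ 10 (mod 17).
Mod 59: 44620 ≡ 16; by Fermat, exponent reduces to 127 mod 58 = 11; 16^11 ≡ 36 (mod 59).
Combine by CRT: x ≡ 32 (mod 71), x ≡ 10 (mod 17), x ≡ 36 (mod 59) ⇒ x ≡ 64287 (mod 71213).

64287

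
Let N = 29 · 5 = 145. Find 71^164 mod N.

36

Mod 29: 71 ≡ 13; by Fermat, exponent reduces to 164 mod 28 = 24; 13^24 ≡ 7 (mod 29).
Mod 5: 71 ≡ 1; since 4 | 164, by Fermat 1^164 ≡ 1 (mod 5).
Combine by CRT: x ≡ 7 (mod 29), x ≡ 1 (mod 5) ⇒ x ≡ 36 (mod 145).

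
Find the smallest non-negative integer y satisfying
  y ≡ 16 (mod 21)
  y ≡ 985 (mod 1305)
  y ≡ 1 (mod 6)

8815

gcd(21, 1305) = 3 and 3 | (985 − 16), so the pair is consistent; merging gives y ≡ 8815 (mod 9135), where 9135 = lcm(21, 1305).
gcd(9135, 6) = 3 and 3 | (1 − 8815), so the pair is consistent; merging gives y ≡ 8815 (mod 18270), where 18270 = lcm(9135, 6).
The solution is unique modulo lcm(21, 1305, 6) = 18270.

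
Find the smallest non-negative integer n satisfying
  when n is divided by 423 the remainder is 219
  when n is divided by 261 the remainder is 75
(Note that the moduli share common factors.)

gcd(423, 261) = 9 and 9 | (75 − 219), so the pair is consistent; merging gives n ≡ 5295 (mod 12267), where 12267 = lcm(423, 261).
The solution is unique modulo lcm(423, 261) = 12267.

5295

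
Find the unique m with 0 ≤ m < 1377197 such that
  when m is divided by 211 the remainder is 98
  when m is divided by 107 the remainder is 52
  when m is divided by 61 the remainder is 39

From m ≡ 98 (mod 211) write m = 98 + 211t. Substituting into m ≡ 52 (mod 107) gives 211t ≡ 61 (mod 107), and since 104⁻¹ ≡ 71 (mod 107), t ≡ 51. Hence m ≡ 98 + 211·51 = 10859 (mod 22577).
From m ≡ 10859 (mod 22577) write m = 10859 + 22577t. Substituting into m ≡ 39 (mod 61) gives 22577t ≡ 38 (mod 61), and since 7⁻¹ ≡ 35 (mod 61), t ≡ 49. Hence m ≡ 10859 + 22577·49 = 1117132 (mod 1377197).

1117132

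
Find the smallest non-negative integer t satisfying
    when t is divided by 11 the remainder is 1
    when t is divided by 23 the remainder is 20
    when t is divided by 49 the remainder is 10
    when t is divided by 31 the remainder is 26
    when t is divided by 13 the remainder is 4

The moduli are pairwise coprime; N = 11·23·49·31·13 = 4995991.
N/11 = 454181; 454181 ≡ 2 (mod 11); 2·6 ≡ 1, so inverse 6.
N/23 = 217217; 217217 ≡ 5 (mod 23); 5·14 ≡ 1, so inverse 14.
N/49 = 101959; 101959 ≡ 39 (mod 49); 39·44 ≡ 1, so inverse 44.
N/31 = 161161; 161161 ≡ 23 (mod 31); 23·27 ≡ 1, so inverse 27.
N/13 = 384307; 384307 ≡ 1 (mod 13), inverse 1.
t ≡ 1·454181·6 + 20·217217·14 + 10·101959·44 + 26·161161·27 + 4·384307·1 = 223080056.
223080056 mod 4995991 = 3256452.

3256452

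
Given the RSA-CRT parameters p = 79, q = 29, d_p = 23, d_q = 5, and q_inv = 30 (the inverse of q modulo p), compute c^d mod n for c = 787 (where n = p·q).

1111

m₁ = c^(d_p) mod p: c ≡ 76 (mod 79), and 76^23 mod 79 = 5.
m₂ = c^(d_q) mod q: c ≡ 4 (mod 29), and 4^5 mod 29 = 9.
h = q_inv·(m₁ − m₂) mod p = 30·(5 − 9) mod 79 = 38.
m = m₂ + h·q = 9 + 38·29 = 1111.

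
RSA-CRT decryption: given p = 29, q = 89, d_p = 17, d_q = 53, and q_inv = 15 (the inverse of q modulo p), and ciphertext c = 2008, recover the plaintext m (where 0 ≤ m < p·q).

1880

m₁ = c^(d_p) mod p: c ≡ 7 (mod 29), and 7^17 mod 29 = 24.
m₂ = c^(d_q) mod q: c ≡ 50 (mod 89), and 50^53 mod 89 = 11.
h = q_inv·(m₁ − m₂) mod p = 15·(24 − 11) mod 29 = 21.
m = m₂ + h·q = 11 + 21·89 = 1880.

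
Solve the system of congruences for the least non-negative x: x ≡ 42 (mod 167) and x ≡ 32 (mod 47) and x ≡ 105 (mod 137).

The moduli are pairwise coprime; N = 167·47·137 = 1075313.
N/167 = 6439; 6439 ≡ 93 (mod 167); 93·88 ≡ 1, so inverse 88.
N/47 = 22879; 22879 ≡ 37 (mod 47); 37·14 ≡ 1, so inverse 14.
N/137 = 7849; 7849 ≡ 40 (mod 137); 40·24 ≡ 1, so inverse 24.
x ≡ 42·6439·88 + 32·22879·14 + 105·7849·24 = 53827816.
53827816 mod 1075313 = 62166.

62166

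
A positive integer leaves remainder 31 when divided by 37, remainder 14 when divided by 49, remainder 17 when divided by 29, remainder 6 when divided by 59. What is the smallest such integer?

The moduli are pairwise coprime; N = 37·49·29·59 = 3102043.
N/37 = 83839; 83839 ≡ 34 (mod 37); 34·12 ≡ 1, so inverse 12.
N/49 = 63307; 63307 ≡ 48 (mod 49); 48·48 ≡ 1, so inverse 48.
N/29 = 106967; 106967 ≡ 15 (mod 29); 15·2 ≡ 1, so inverse 2.
N/59 = 52577; 52577 ≡ 8 (mod 59); 8·37 ≡ 1, so inverse 37.
a ≡ 31·83839·12 + 14·63307·48 + 17·106967·2 + 6·52577·37 = 89039384.
89039384 mod 3102043 = 2182180.

2182180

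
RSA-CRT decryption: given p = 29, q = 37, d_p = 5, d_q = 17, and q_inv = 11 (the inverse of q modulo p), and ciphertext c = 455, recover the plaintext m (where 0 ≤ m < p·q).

952

m₁ = c^(d_p) mod p: c ≡ 20 (mod 29), and 20^5 mod 29 = 24.
m₂ = c^(d_q) mod q: c ≡ 11 (mod 37), and 11^17 mod 37 = 27.
h = q_inv·(m₁ − m₂) mod p = 11·(24 − 27) mod 29 = 25.
m = m₂ + h·q = 27 + 25·37 = 952.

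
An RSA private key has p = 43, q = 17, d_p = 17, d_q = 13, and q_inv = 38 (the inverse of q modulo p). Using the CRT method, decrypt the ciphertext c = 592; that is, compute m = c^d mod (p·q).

464

m₁ = c^(d_p) mod p: c ≡ 33 (mod 43), and 33^17 mod 43 = 34.
m₂ = c^(d_q) mod q: c ≡ 14 (mod 17), and 14^13 mod 17 = 5.
h = q_inv·(m₁ − m₂) mod p = 38·(34 − 5) mod 43 = 27.
m = m₂ + h·q = 5 + 27·17 = 464.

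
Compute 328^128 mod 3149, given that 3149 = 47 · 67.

Mod 47: 328 ≡ 46; by Fermat, exponent reduces to 128 mod 46 = 36; 46^36 ≡ 1 (mod 47).
Mod 67: 328 ≡ 60; by Fermat, exponent reduces to 128 mod 66 = 62; 60^62 ≡ 6 (mod 67).
Combine by CRT: x ≡ 1 (mod 47), x ≡ 6 (mod 67) ⇒ x ≡ 2351 (mod 3149).

2351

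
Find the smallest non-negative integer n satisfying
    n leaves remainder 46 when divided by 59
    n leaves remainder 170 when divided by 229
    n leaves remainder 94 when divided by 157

The moduli are pairwise coprime; M = 59·229·157 = 2121227.
M/59 = 35953; 35953 ≡ 22 (mod 59); 22·51 ≡ 1, so inverse 51.
M/229 = 9263; 9263 ≡ 103 (mod 229); 103·209 ≡ 1, so inverse 209.
M/157 = 13511; 13511 ≡ 9 (mod 157); 9·35 ≡ 1, so inverse 35.
n ≡ 46·35953·51 + 170·9263·209 + 94·13511·35 = 457911318.
457911318 mod 2121227 = 1847513.

1847513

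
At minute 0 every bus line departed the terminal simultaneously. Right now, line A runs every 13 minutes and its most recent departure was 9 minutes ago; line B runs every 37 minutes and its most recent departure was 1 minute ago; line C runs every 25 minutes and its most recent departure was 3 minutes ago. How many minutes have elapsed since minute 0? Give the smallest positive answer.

The moduli are pairwise coprime; N = 13·37·25 = 12025.
N/13 = 925; 925 ≡ 2 (mod 13); 2·7 ≡ 1, so inverse 7.
N/37 = 325; 325 ≡ 29 (mod 37); 29·23 ≡ 1, so inverse 23.
N/25 = 481; 481 ≡ 6 (mod 25); 6·21 ≡ 1, so inverse 21.
t ≡ 9·925·7 + 1·325·23 + 3·481·21 = 96053.
96053 mod 12025 = 11878.

11878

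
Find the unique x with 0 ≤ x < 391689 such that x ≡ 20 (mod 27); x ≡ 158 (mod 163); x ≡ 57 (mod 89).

316541

Combine the congruences pairwise.
From x ≡ 20 (mod 27) write x = 20 + 27t. Substituting into x ≡ 158 (mod 163) gives 27t ≡ 138 (mod 163), and since 27⁻¹ ≡ 157 (mod 163), t ≡ 150. Hence x ≡ 20 + 27·150 = 4070 (mod 4401).
From x ≡ 4070 (mod 4401) write x = 4070 + 4401t. Substituting into x ≡ 57 (mod 89) gives 4401t ≡ 81 (mod 89), and since 40⁻¹ ≡ 69 (mod 89), t ≡ 71. Hence x ≡ 4070 + 4401·71 = 316541 (mod 391689).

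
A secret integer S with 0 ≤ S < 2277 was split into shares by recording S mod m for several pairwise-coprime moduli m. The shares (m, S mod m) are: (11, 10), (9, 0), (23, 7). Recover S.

1341

The moduli are pairwise coprime; N = 11·9·23 = 2277.
N/11 = 207; 207 ≡ 9 (mod 11); 9·5 ≡ 1, so inverse 5.
N/9 = 253; 253 ≡ 1 (mod 9), inverse 1.
N/23 = 99; 99 ≡ 7 (mod 23); 7·10 ≡ 1, so inverse 10.
S ≡ 10·207·5 + 0·253·1 + 7·99·10 = 17280.
17280 mod 2277 = 1341.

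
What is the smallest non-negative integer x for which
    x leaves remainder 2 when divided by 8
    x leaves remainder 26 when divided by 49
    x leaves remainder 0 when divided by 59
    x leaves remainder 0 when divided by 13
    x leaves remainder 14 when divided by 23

The moduli are pairwise coprime; N = 8·49·59·13·23 = 6915272.
N/8 = 864409; 864409 ≡ 1 (mod 8), inverse 1.
N/49 = 141128; 141128 ≡ 8 (mod 49); 8·43 ≡ 1, so inverse 43.
N/59 = 117208; 117208 ≡ 34 (mod 59); 34·33 ≡ 1, so inverse 33.
N/13 = 531944; 531944 ≡ 10 (mod 13); 10·4 ≡ 1, so inverse 4.
N/23 = 300664; 300664 ≡ 8 (mod 23); 8·3 ≡ 1, so inverse 3.
x ≡ 2·864409·1 + 26·141128·43 + 0·117208·33 + 0·531944·4 + 14·300664·3 = 172137810.
172137810 mod 6915272 = 6171282.

6171282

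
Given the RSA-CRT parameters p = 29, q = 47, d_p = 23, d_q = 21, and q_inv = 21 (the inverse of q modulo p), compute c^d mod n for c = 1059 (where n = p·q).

554

m₁ = c^(d_p) mod p: c ≡ 15 (mod 29), and 15^23 mod 29 = 3.
m₂ = c^(d_q) mod q: c ≡ 25 (mod 47), and 25^21 mod 47 = 37.
h = q_inv·(m₁ − m₂) mod p = 21·(3 − 37) mod 29 = 11.
m = m₂ + h·q = 37 + 11·47 = 554.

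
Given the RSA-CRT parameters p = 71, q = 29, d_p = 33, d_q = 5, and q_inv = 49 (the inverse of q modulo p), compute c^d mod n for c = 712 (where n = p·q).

m₁ = c^(d_p) mod p: c ≡ 2 (mod 71), and 2^33 mod 71 = 18.
m₂ = c^(d_q) mod q: c ≡ 16 (mod 29), and 16^5 mod 29 = 23.
h = q_inv·(m₁ − m₂) mod p = 49·(18 − 23) mod 71 = 39.
m = m₂ + h·q = 23 + 39·29 = 1154.

1154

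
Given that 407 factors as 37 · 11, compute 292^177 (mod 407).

Mod 37: 292 ≡ 33; by Fermat, exponent reduces to 177 mod 36 = 33; 33^33 ≡ 26 (mod 37).
Mod 11: 292 ≡ 6; by Fermat, exponent reduces to 177 mod 10 = 7; 6^7 ≡ 8 (mod 11).
Combine by CRT: x ≡ 26 (mod 37), x ≡ 8 (mod 11) ⇒ x ≡ 63 (mod 407).

63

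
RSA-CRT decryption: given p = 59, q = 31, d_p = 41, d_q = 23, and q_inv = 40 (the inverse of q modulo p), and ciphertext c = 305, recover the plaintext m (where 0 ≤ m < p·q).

37

m₁ = c^(d_p) mod p: c ≡ 10 (mod 59), and 10^41 mod 59 = 37.
m₂ = c^(d_q) mod q: c ≡ 26 (mod 31), and 26^23 mod 31 = 6.
h = q_inv·(m₁ − m₂) mod p = 40·(37 − 6) mod 59 = 1.
m = m₂ + h·q = 6 + 1·31 = 37.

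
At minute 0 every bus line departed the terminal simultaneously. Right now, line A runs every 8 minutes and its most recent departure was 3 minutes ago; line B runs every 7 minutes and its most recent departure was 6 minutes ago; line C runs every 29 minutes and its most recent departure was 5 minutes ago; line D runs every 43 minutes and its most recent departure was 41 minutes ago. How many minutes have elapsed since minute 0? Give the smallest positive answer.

From t ≡ 3 (mod 8) write t = 3 + 8s. Substituting into t ≡ 6 (mod 7) gives 8s ≡ 3 (mod 7), and since 1⁻¹ ≡ 1 (mod 7), s ≡ 3. Hence t ≡ 3 + 8·3 = 27 (mod 56).
From t ≡ 27 (mod 56) write t = 27 + 56s. Substituting into t ≡ 5 (mod 29) gives 56s ≡ 7 (mod 29), and since 27⁻¹ ≡ 14 (mod 29), s ≡ 11. Hence t ≡ 27 + 56·11 = 643 (mod 1624).
From t ≡ 643 (mod 1624) write t = 643 + 1624s. Substituting into t ≡ 41 (mod 43) gives 1624s ≡ 0 (mod 43), and since 33⁻¹ ≡ 30 (mod 43), s ≡ 0. Hence t ≡ 643 + 1624·0 = 643 (mod 69832).

643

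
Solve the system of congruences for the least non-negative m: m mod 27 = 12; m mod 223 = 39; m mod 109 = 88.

The moduli are pairwise coprime; N = 27·223·109 = 656289.
N/27 = 24307; 24307 ≡ 7 (mod 27); 7·4 ≡ 1, so inverse 4.
N/223 = 2943; 2943 ≡ 44 (mod 223); 44·147 ≡ 1, so inverse 147.
N/109 = 6021; 6021 ≡ 26 (mod 109); 26·21 ≡ 1, so inverse 21.
m ≡ 12·24307·4 + 39·2943·147 + 88·6021·21 = 29165763.
29165763 mod 656289 = 289047.

289047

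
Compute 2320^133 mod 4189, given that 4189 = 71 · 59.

2557

Mod 71: 2320 ≡ 48; by Fermat, exponent reduces to 133 mod 70 = 63; 48^63 ≡ 1 (mod 71).
Mod 59: 2320 ≡ 19; by Fermat, exponent reduces to 133 mod 58 = 17; 19^17 ≡ 20 (mod 59).
Combine by CRT: x ≡ 1 (mod 71), x ≡ 20 (mod 59) ⇒ x ≡ 2557 (mod 4189).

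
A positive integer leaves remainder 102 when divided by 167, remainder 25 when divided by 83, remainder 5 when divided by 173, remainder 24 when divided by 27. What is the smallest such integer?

From k ≡ 102 (mod 167) write k = 102 + 167t. Substituting into k ≡ 25 (mod 83) gives 167t ≡ 6 (mod 83), and since 1⁻¹ ≡ 1 (mod 83), t ≡ 6. Hence k ≡ 102 + 167·6 = 1104 (mod 13861).
From k ≡ 1104 (mod 13861) write k = 1104 + 13861t. Substituting into k ≡ 5 (mod 173) gives 13861t ≡ 112 (mod 173), and since 21⁻¹ ≡ 33 (mod 173), t ≡ 63. Hence k ≡ 1104 + 13861·63 = 874347 (mod 2397953).
From k ≡ 874347 (mod 2397953) write k = 874347 + 2397953t. Substituting into k ≡ 24 (mod 27) gives 2397953t ≡ 18 (mod 27), and since 2⁻¹ ≡ 14 (mod 27), t ≡ 9. Hence k ≡ 874347 + 2397953·9 = 22455924 (mod 64744731).

22455924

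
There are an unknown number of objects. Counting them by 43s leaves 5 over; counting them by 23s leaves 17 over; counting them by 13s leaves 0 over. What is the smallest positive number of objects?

The moduli are pairwise coprime; M = 43·23·13 = 12857.
M/43 = 299; 299 ≡ 41 (mod 43); 41·21 ≡ 1, so inverse 21.
M/23 = 559; 559 ≡ 7 (mod 23); 7·10 ≡ 1, so inverse 10.
M/13 = 989; 989 ≡ 1 (mod 13), inverse 1.
N ≡ 5·299·21 + 17·559·10 + 0·989·1 = 126425.
126425 mod 12857 = 10712.

10712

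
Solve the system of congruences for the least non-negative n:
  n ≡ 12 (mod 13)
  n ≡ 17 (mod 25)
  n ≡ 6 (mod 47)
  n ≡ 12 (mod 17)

194492

From n ≡ 12 (mod 13) write n = 12 + 13t. Substituting into n ≡ 17 (mod 25) gives 13t ≡ 5 (mod 25), and since 13⁻¹ ≡ 2 (mod 25), t ≡ 10. Hence n ≡ 12 + 13·10 = 142 (mod 325).
From n ≡ 142 (mod 325) write n = 142 + 325t. Substituting into n ≡ 6 (mod 47) gives 325t ≡ 5 (mod 47), and since 43⁻¹ ≡ 35 (mod 47), t ≡ 34. Hence n ≡ 142 + 325·34 = 11192 (mod 15275).
From n ≡ 11192 (mod 15275) write n = 11192 + 15275t. Substituting into n ≡ 12 (mod 17) gives 15275t ≡ 6 (mod 17), and since 9⁻¹ ≡ 2 (mod 17), t ≡ 12. Hence n ≡ 11192 + 15275·12 = 194492 (mod 259675).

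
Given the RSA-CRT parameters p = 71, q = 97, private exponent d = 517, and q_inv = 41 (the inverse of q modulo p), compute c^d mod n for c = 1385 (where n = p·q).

d_p = d mod (p−1) = 517 mod 70 = 27; d_q = d mod (q−1) = 37.
m₁ = c^(d_p) mod p: c ≡ 36 (mod 71), and 36^27 mod 71 = 43.
m₂ = c^(d_q) mod q: c ≡ 27 (mod 97), and 27^37 mod 97 = 85.
h = q_inv·(m₁ − m₂) mod p = 41·(43 − 85) mod 71 = 53.
m = m₂ + h·q = 85 + 53·97 = 5226.

5226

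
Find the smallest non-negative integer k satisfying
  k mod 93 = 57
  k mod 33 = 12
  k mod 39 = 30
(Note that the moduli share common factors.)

gcd(93, 33) = 3 and 3 | (12 − 57), so the pair is consistent; merging gives k ≡ 243 (mod 1023), where 1023 = lcm(93, 33).
gcd(1023, 39) = 3 and 3 | (30 − 243), so the pair is consistent; merging gives k ≡ 11496 (mod 13299), where 13299 = lcm(1023, 39).
The solution is unique modulo lcm(93, 33, 39) = 13299.

11496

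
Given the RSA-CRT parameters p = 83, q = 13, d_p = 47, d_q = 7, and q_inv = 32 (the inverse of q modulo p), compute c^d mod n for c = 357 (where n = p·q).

358

m₁ = c^(d_p) mod p: c ≡ 25 (mod 83), and 25^47 mod 83 = 26.
m₂ = c^(d_q) mod q: c ≡ 6 (mod 13), and 6^7 mod 13 = 7.
h = q_inv·(m₁ − m₂) mod p = 32·(26 − 7) mod 83 = 27.
m = m₂ + h·q = 7 + 27·13 = 358.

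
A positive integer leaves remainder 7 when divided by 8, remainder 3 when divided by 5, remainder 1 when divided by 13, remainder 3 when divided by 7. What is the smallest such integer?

703

Combine the congruences pairwise.
From k ≡ 7 (mod 8) write k = 7 + 8t. Substituting into k ≡ 3 (mod 5) gives 8t ≡ 1 (mod 5), and since 3⁻¹ ≡ 2 (mod 5), t ≡ 2. Hence k ≡ 7 + 8·2 = 23 (mod 40).
From k ≡ 23 (mod 40) write k = 23 + 40t. Substituting into k ≡ 1 (mod 13) gives 40t ≡ 4 (mod 13), and since 1⁻¹ ≡ 1 (mod 13), t ≡ 4. Hence k ≡ 23 + 40·4 = 183 (mod 520).
From k ≡ 183 (mod 520) write k = 183 + 520t. Substituting into k ≡ 3 (mod 7) gives 520t ≡ 2 (mod 7), and since 2⁻¹ ≡ 4 (mod 7), t ≡ 1. Hence k ≡ 183 + 520·1 = 703 (mod 3640).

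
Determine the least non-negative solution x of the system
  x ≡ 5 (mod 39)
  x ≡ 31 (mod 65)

161

Combine the congruences pairwise.
gcd(39, 65) = 13 and 13 | (31 − 5), so the pair is consistent; merging gives x ≡ 161 (mod 195), where 195 = lcm(39, 65).
The solution is unique modulo lcm(39, 65) = 195.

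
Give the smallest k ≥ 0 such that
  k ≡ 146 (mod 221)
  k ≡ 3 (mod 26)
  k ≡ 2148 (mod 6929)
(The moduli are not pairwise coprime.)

gcd(221, 26) = 13 and 13 | (3 − 146), so the pair is consistent; merging gives k ≡ 367 (mod 442), where 442 = lcm(221, 26).
gcd(442, 6929) = 13 and 13 | (2148 − 367), so the pair is consistent; merging gives k ≡ 216947 (mod 235586), where 235586 = lcm(442, 6929).
The solution is unique modulo lcm(221, 26, 6929) = 235586.

216947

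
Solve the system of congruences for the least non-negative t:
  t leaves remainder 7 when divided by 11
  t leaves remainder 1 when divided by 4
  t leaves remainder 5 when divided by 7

The moduli are pairwise coprime; N = 11·4·7 = 308.
N/11 = 28; 28 ≡ 6 (mod 11); 6·2 ≡ 1, so inverse 2.
N/4 = 77; 77 ≡ 1 (mod 4), inverse 1.
N/7 = 44; 44 ≡ 2 (mod 7); 2·4 ≡ 1, so inverse 4.
t ≡ 7·28·2 + 1·77·1 + 5·44·4 = 1349.
1349 mod 308 = 117.

117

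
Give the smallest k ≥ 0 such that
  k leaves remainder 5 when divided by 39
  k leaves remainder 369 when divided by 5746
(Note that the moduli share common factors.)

11861

Combine the congruences pairwise.
gcd(39, 5746) = 13 and 13 | (369 − 5), so the pair is consistent; merging gives k ≡ 11861 (mod 17238), where 17238 = lcm(39, 5746).
The solution is unique modulo lcm(39, 5746) = 17238.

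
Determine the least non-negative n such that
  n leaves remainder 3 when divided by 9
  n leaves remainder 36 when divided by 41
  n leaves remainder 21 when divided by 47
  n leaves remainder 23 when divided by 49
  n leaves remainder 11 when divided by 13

From n ≡ 3 (mod 9) write n = 3 + 9t. Substituting into n ≡ 36 (mod 41) gives 9t ≡ 33 (mod 41), and since 9⁻¹ ≡ 32 (mod 41), t ≡ 31. Hence n ≡ 3 + 9·31 = 282 (mod 369).
From n ≡ 282 (mod 369) write n = 282 + 369t. Substituting into n ≡ 21 (mod 47) gives 369t ≡ 21 (mod 47), and since 40⁻¹ ≡ 20 (mod 47), t ≡ 44. Hence n ≡ 282 + 369·44 = 16518 (mod 17343).
From n ≡ 16518 (mod 17343) write n = 16518 + 17343t. Substituting into n ≡ 23 (mod 49) gives 17343t ≡ 18 (mod 49), and since 46⁻¹ ≡ 16 (mod 49), t ≡ 43. Hence n ≡ 16518 + 17343·43 = 762267 (mod 849807).
From n ≡ 762267 (mod 849807) write n = 762267 + 849807t. Substituting into n ≡ 11 (mod 13) gives 849807t ≡ 12 (mod 13), and since 10⁻¹ ≡ 4 (mod 13), t ≡ 9. Hence n ≡ 762267 + 849807·9 = 8410530 (mod 11047491).

8410530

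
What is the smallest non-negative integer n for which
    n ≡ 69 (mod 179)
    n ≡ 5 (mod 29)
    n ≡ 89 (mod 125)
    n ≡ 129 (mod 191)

119147839

From n ≡ 69 (mod 179) write n = 69 + 179t. Substituting into n ≡ 5 (mod 29) gives 179t ≡ 23 (mod 29), and since 5⁻¹ ≡ 6 (mod 29), t ≡ 22. Hence n ≡ 69 + 179·22 = 4007 (mod 5191).
From n ≡ 4007 (mod 5191) write n = 4007 + 5191t. Substituting into n ≡ 89 (mod 125) gives 5191t ≡ 82 (mod 125), and since 66⁻¹ ≡ 36 (mod 125), t ≡ 77. Hence n ≡ 4007 + 5191·77 = 403714 (mod 648875).
From n ≡ 403714 (mod 648875) write n = 403714 + 648875t. Substituting into n ≡ 129 (mod 191) gives 648875t ≡ 189 (mod 191), and since 48⁻¹ ≡ 4 (mod 191), t ≡ 183. Hence n ≡ 403714 + 648875·183 = 119147839 (mod 123935125).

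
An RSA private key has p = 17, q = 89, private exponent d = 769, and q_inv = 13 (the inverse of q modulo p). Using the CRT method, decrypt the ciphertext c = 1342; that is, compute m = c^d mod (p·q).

d_p = d mod (p−1) = 769 mod 16 = 1; d_q = d mod (q−1) = 65.
m₁ = c^(d_p) mod p: c ≡ 16 (mod 17), and 16^1 mod 17 = 16.
m₂ = c^(d_q) mod q: c ≡ 7 (mod 89), and 7^65 mod 89 = 46.
h = q_inv·(m₁ − m₂) mod p = 13·(16 − 46) mod 17 = 1.
m = m₂ + h·q = 46 + 1·89 = 135.

135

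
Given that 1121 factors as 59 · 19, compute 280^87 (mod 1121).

943

Mod 59: 280 ≡ 44; by Fermat, exponent reduces to 87 mod 58 = 29; 44^29 ≡ 58 (mod 59).
Mod 19: 280 ≡ 14; by Fermat, exponent reduces to 87 mod 18 = 15; 14^15 ≡ 12 (mod 19).
Combine by CRT: x ≡ 58 (mod 59), x ≡ 12 (mod 19) ⇒ x ≡ 943 (mod 1121).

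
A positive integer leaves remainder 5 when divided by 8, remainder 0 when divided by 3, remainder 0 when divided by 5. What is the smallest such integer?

45

From N ≡ 5 (mod 8) write N = 5 + 8t. Substituting into N ≡ 0 (mod 3) gives 8t ≡ 1 (mod 3), and since 2⁻¹ ≡ 2 (mod 3), t ≡ 2. Hence N ≡ 5 + 8·2 = 21 (mod 24).
From N ≡ 21 (mod 24) write N = 21 + 24t. Substituting into N ≡ 0 (mod 5) gives 24t ≡ 4 (mod 5), and since 4⁻¹ ≡ 4 (mod 5), t ≡ 1. Hence N ≡ 21 + 24·1 = 45 (mod 120).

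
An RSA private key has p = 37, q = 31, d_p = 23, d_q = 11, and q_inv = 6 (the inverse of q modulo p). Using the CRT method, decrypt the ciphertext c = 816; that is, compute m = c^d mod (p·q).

856

m₁ = c^(d_p) mod p: c ≡ 2 (mod 37), and 2^23 mod 37 = 5.
m₂ = c^(d_q) mod q: c ≡ 10 (mod 31), and 10^11 mod 31 = 19.
h = q_inv·(m₁ − m₂) mod p = 6·(5 − 19) mod 37 = 27.
m = m₂ + h·q = 19 + 27·31 = 856.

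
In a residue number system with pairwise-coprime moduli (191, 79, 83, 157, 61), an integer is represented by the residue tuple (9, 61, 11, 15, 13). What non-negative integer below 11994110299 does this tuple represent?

10663968163

The moduli are pairwise coprime; N = 191·79·83·157·61 = 11994110299.
N/191 = 62796389; 62796389 ≡ 173 (mod 191); 173·53 ≡ 1, so inverse 53.
N/79 = 151824181; 151824181 ≡ 6 (mod 79); 6·66 ≡ 1, so inverse 66.
N/83 = 144507353; 144507353 ≡ 37 (mod 83); 37·9 ≡ 1, so inverse 9.
N/157 = 76395607; 76395607 ≡ 35 (mod 157); 35·9 ≡ 1, so inverse 9.
N/61 = 196624759; 196624759 ≡ 43 (mod 61); 43·44 ≡ 1, so inverse 44.
x ≡ 9·62796389·53 + 61·151824181·66 + 11·144507353·9 + 15·76395607·9 + 13·196624759·44 = 778287027299.
778287027299 mod 11994110299 = 10663968163.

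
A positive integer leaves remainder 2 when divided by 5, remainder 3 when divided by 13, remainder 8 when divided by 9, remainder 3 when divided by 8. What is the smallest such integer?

The moduli are pairwise coprime; M = 5·13·9·8 = 4680.
M/5 = 936; 936 ≡ 1 (mod 5), inverse 1.
M/13 = 360; 360 ≡ 9 (mod 13); 9·3 ≡ 1, so inverse 3.
M/9 = 520; 520 ≡ 7 (mod 9); 7·4 ≡ 1, so inverse 4.
M/8 = 585; 585 ≡ 1 (mod 8), inverse 1.
n ≡ 2·936·1 + 3·360·3 + 8·520·4 + 3·585·1 = 23507.
23507 mod 4680 = 107.

107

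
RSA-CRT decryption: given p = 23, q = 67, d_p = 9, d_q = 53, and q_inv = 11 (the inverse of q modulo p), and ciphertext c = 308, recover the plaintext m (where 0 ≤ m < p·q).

25

m₁ = c^(d_p) mod p: c ≡ 9 (mod 23), and 9^9 mod 23 = 2.
m₂ = c^(d_q) mod q: c ≡ 40 (mod 67), and 40^53 mod 67 = 25.
h = q_inv·(m₁ − m₂) mod p = 11·(2 − 25) mod 23 = 0.
m = m₂ + h·q = 25 + 0·67 = 25.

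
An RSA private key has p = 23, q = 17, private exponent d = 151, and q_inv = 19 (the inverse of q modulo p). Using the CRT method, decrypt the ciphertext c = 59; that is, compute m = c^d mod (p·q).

d_p = d mod (p−1) = 151 mod 22 = 19; d_q = d mod (q−1) = 7.
m₁ = c^(d_p) mod p: c ≡ 13 (mod 23), and 13^19 mod 23 = 2.
m₂ = c^(d_q) mod q: c ≡ 8 (mod 17), and 8^7 mod 17 = 15.
h = q_inv·(m₁ − m₂) mod p = 19·(2 − 15) mod 23 = 6.
m = m₂ + h·q = 15 + 6·17 = 117.

117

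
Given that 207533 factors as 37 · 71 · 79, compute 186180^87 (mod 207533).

125530

Mod 37: 186180 ≡ 33; by Fermat, exponent reduces to 87 mod 36 = 15; 33^15 ≡ 26 (mod 37).
Mod 71: 186180 ≡ 18; by Fermat, exponent reduces to 87 mod 70 = 17; 18^17 ≡ 2 (mod 71).
Mod 79: 186180 ≡ 56; by Fermat, exponent reduces to 87 mod 78 = 9; 56^9 ≡ 78 (mod 79).
Combine by CRT: x ≡ 26 (mod 37), x ≡ 2 (mod 71), x ≡ 78 (mod 79) ⇒ x ≡ 125530 (mod 207533).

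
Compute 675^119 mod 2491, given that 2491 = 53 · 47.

Mod 53: 675 ≡ 39; by Fermat, exponent reduces to 119 mod 52 = 15; 39^15 ≡ 50 (mod 53).
Mod 47: 675 ≡ 17; by Fermat, exponent reduces to 119 mod 46 = 27; 17^27 ≡ 2 (mod 47).
Combine by CRT: x ≡ 50 (mod 53), x ≡ 2 (mod 47) ⇒ x ≡ 2117 (mod 2491).

2117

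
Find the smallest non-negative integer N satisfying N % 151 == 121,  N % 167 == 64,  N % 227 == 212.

27452

Combine the congruences pairwise.
From N ≡ 121 (mod 151) write N = 121 + 151t. Substituting into N ≡ 64 (mod 167) gives 151t ≡ 110 (mod 167), and since 151⁻¹ ≡ 73 (mod 167), t ≡ 14. Hence N ≡ 121 + 151·14 = 2235 (mod 25217).
From N ≡ 2235 (mod 25217) write N = 2235 + 25217t. Substituting into N ≡ 212 (mod 227) gives 25217t ≡ 20 (mod 227), and since 20⁻¹ ≡ 193 (mod 227), t ≡ 1. Hence N ≡ 2235 + 25217·1 = 27452 (mod 5724259).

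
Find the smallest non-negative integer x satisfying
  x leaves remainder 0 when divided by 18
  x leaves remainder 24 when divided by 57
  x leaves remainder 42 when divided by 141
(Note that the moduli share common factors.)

gcd(18, 57) = 3 and 3 | (24 − 0), so the pair is consistent; merging gives x ≡ 252 (mod 342), where 342 = lcm(18, 57).
gcd(342, 141) = 3 and 3 | (42 − 252), so the pair is consistent; merging gives x ≡ 7092 (mod 16074), where 16074 = lcm(342, 141).
The solution is unique modulo lcm(18, 57, 141) = 16074.

7092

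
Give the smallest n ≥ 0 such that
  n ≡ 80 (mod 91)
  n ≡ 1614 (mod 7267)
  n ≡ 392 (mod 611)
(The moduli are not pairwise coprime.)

Combine the congruences pairwise.
gcd(91, 7267) = 13 and 13 | (1614 − 80), so the pair is consistent; merging gives n ≡ 45216 (mod 50869), where 50869 = lcm(91, 7267).
gcd(50869, 611) = 13 and 13 | (392 − 45216), so the pair is consistent; merging gives n ≡ 1367810 (mod 2390843), where 2390843 = lcm(50869, 611).
The solution is unique modulo lcm(91, 7267, 611) = 2390843.

1367810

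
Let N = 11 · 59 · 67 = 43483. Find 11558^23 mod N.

Mod 11: 11558 ≡ 8; by Fermat, exponent reduces to 23 mod 10 = 3; 8^3 ≡ 6 (mod 11).
Mod 59: 11558 ≡ 53; 53^23 ≡ 9 (mod 59).
Mod 67: 11558 ≡ 34; 34^23 ≡ 48 (mod 67).
Combine by CRT: x ≡ 6 (mod 11), x ≡ 9 (mod 59), x ≡ 48 (mod 67) ⇒ x ≡ 37769 (mod 43483).

37769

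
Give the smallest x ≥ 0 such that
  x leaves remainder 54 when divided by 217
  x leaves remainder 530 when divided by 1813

40416

Combine the congruences pairwise.
gcd(217, 1813) = 7 and 7 | (530 − 54), so the pair is consistent; merging gives x ≡ 40416 (mod 56203), where 56203 = lcm(217, 1813).
The solution is unique modulo lcm(217, 1813) = 56203.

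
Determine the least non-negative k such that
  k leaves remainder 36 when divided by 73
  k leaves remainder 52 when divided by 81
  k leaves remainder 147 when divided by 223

999187

The moduli are pairwise coprime; N = 73·81·223 = 1318599.
N/73 = 18063; 18063 ≡ 32 (mod 73); 32·16 ≡ 1, so inverse 16.
N/81 = 16279; 16279 ≡ 79 (mod 81); 79·40 ≡ 1, so inverse 40.
N/223 = 5913; 5913 ≡ 115 (mod 223); 115·64 ≡ 1, so inverse 64.
k ≡ 36·18063·16 + 52·16279·40 + 147·5913·64 = 99894112.
99894112 mod 1318599 = 999187.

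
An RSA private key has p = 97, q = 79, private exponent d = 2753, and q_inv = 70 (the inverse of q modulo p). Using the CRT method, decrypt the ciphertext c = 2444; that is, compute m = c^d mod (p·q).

d_p = d mod (p−1) = 2753 mod 96 = 65; d_q = d mod (q−1) = 23.
m₁ = c^(d_p) mod p: c ≡ 19 (mod 97), and 19^65 mod 97 = 19.
m₂ = c^(d_q) mod q: c ≡ 74 (mod 79), and 74^23 mod 79 = 28.
h = q_inv·(m₁ − m₂) mod p = 70·(19 − 28) mod 97 = 49.
m = m₂ + h·q = 28 + 49·79 = 3899.

3899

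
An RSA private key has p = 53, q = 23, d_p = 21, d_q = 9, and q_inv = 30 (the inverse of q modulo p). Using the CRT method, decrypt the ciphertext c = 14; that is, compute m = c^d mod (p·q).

m₁ = c^(d_p) mod p: c ≡ 14 (mod 53), and 14^21 mod 53 = 8.
m₂ = c^(d_q) mod q: c ≡ 14 (mod 23), and 14^9 mod 23 = 21.
h = q_inv·(m₁ − m₂) mod p = 30·(8 − 21) mod 53 = 34.
m = m₂ + h·q = 21 + 34·23 = 803.

803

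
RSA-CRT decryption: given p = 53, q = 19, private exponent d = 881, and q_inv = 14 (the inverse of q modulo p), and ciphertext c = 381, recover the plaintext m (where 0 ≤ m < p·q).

d_p = d mod (p−1) = 881 mod 52 = 49; d_q = d mod (q−1) = 17.
m₁ = c^(d_p) mod p: c ≡ 10 (mod 53), and 10^49 mod 53 = 15.
m₂ = c^(d_q) mod q: c ≡ 1 (mod 19), and 1^17 mod 19 = 1.
h = q_inv·(m₁ − m₂) mod p = 14·(15 − 1) mod 53 = 37.
m = m₂ + h·q = 1 + 37·19 = 704.

704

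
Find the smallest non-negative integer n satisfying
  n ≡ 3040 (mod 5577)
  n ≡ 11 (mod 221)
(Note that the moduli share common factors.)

81118

gcd(5577, 221) = 13 and 13 | (11 − 3040), so the pair is consistent; merging gives n ≡ 81118 (mod 94809), where 94809 = lcm(5577, 221).
The solution is unique modulo lcm(5577, 221) = 94809.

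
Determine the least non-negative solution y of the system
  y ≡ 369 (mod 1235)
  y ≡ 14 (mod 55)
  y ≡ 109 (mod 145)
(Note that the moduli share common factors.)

Combine the congruences pairwise.
gcd(1235, 55) = 5 and 5 | (14 − 369), so the pair is consistent; merging gives y ≡ 12719 (mod 13585), where 13585 = lcm(1235, 55).
gcd(13585, 145) = 5 and 5 | (109 − 12719), so the pair is consistent; merging gives y ≡ 230079 (mod 393965), where 393965 = lcm(13585, 145).
The solution is unique modulo lcm(1235, 55, 145) = 393965.

230079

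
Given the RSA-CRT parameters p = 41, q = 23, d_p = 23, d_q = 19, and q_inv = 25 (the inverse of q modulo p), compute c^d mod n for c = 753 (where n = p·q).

28

m₁ = c^(d_p) mod p: c ≡ 15 (mod 41), and 15^23 mod 41 = 28.
m₂ = c^(d_q) mod q: c ≡ 17 (mod 23), and 17^19 mod 23 = 5.
h = q_inv·(m₁ − m₂) mod p = 25·(28 − 5) mod 41 = 1.
m = m₂ + h·q = 5 + 1·23 = 28.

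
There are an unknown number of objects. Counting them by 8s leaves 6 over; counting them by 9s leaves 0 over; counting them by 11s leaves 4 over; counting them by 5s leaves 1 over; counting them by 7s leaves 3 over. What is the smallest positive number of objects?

The moduli are pairwise coprime; M = 8·9·11·5·7 = 27720.
M/8 = 3465; 3465 ≡ 1 (mod 8), inverse 1.
M/9 = 3080; 3080 ≡ 2 (mod 9); 2·5 ≡ 1, so inverse 5.
M/11 = 2520; 2520 ≡ 1 (mod 11), inverse 1.
M/5 = 5544; 5544 ≡ 4 (mod 5); 4·4 ≡ 1, so inverse 4.
M/7 = 3960; 3960 ≡ 5 (mod 7); 5·3 ≡ 1, so inverse 3.
N ≡ 6·3465·1 + 0·3080·5 + 4·2520·1 + 1·5544·4 + 3·3960·3 = 88686.
88686 mod 27720 = 5526.

5526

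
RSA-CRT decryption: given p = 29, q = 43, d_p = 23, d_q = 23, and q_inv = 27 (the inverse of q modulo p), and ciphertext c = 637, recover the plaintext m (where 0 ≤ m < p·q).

666

m₁ = c^(d_p) mod p: c ≡ 28 (mod 29), and 28^23 mod 29 = 28.
m₂ = c^(d_q) mod q: c ≡ 35 (mod 43), and 35^23 mod 43 = 21.
h = q_inv·(m₁ − m₂) mod p = 27·(28 − 21) mod 29 = 15.
m = m₂ + h·q = 21 + 15·43 = 666.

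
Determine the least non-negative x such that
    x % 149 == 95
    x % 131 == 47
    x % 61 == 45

From x ≡ 95 (mod 149) write x = 95 + 149t. Substituting into x ≡ 47 (mod 131) gives 149t ≡ 83 (mod 131), and since 18⁻¹ ≡ 51 (mod 131), t ≡ 41. Hence x ≡ 95 + 149·41 = 6204 (mod 19519).
From x ≡ 6204 (mod 19519) write x = 6204 + 19519t. Substituting into x ≡ 45 (mod 61) gives 19519t ≡ 2 (mod 61), and since 60⁻¹ ≡ 60 (mod 61), t ≡ 59. Hence x ≡ 6204 + 19519·59 = 1157825 (mod 1190659).

1157825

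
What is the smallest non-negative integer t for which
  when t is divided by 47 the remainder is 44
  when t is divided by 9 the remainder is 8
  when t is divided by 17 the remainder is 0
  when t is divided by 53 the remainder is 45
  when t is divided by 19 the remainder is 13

From t ≡ 44 (mod 47) write t = 44 + 47s. Substituting into t ≡ 8 (mod 9) gives 47s ≡ 0 (mod 9), and since 2⁻¹ ≡ 5 (mod 9), s ≡ 0. Hence t ≡ 44 + 47·0 = 44 (mod 423).
From t ≡ 44 (mod 423) write t = 44 + 423s. Substituting into t ≡ 0 (mod 17) gives 423s ≡ 7 (mod 17), and since 15⁻¹ ≡ 8 (mod 17), s ≡ 5. Hence t ≡ 44 + 423·5 = 2159 (mod 7191).
From t ≡ 2159 (mod 7191) write t = 2159 + 7191s. Substituting into t ≡ 45 (mod 53) gives 7191s ≡ 6 (mod 53), and since 36⁻¹ ≡ 28 (mod 53), s ≡ 9. Hence t ≡ 2159 + 7191·9 = 66878 (mod 381123).
From t ≡ 66878 (mod 381123) write t = 66878 + 381123s. Substituting into t ≡ 13 (mod 19) gives 381123s ≡ 15 (mod 19), and since 2⁻¹ ≡ 10 (mod 19), s ≡ 17. Hence t ≡ 66878 + 381123·17 = 6545969 (mod 7241337).

6545969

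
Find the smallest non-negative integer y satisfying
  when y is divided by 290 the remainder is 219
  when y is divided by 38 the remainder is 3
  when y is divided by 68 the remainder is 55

Combine the congruences pairwise.
gcd(290, 38) = 2 and 2 | (3 − 219), so the pair is consistent; merging gives y ≡ 3119 (mod 5510), where 5510 = lcm(290, 38).
gcd(5510, 68) = 2 and 2 | (55 − 3119), so the pair is consistent; merging gives y ≡ 179439 (mod 187340), where 187340 = lcm(5510, 68).
The solution is unique modulo lcm(290, 38, 68) = 187340.

179439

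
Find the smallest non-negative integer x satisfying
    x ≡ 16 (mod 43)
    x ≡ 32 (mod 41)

360

From x ≡ 16 (mod 43) write x = 16 + 43t. Substituting into x ≡ 32 (mod 41) gives 43t ≡ 16 (mod 41), and since 2⁻¹ ≡ 21 (mod 41), t ≡ 8. Hence x ≡ 16 + 43·8 = 360 (mod 1763).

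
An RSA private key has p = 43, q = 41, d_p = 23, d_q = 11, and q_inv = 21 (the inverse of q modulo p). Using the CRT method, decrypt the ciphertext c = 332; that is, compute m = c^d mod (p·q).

m₁ = c^(d_p) mod p: c ≡ 31 (mod 43), and 31^23 mod 43 = 15.
m₂ = c^(d_q) mod q: c ≡ 4 (mod 41), and 4^11 mod 41 = 4.
h = q_inv·(m₁ − m₂) mod p = 21·(15 − 4) mod 43 = 16.
m = m₂ + h·q = 4 + 16·41 = 660.

660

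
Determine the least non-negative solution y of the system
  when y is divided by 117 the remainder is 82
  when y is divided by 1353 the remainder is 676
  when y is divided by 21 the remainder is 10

146800

Combine the congruences pairwise.
gcd(117, 1353) = 3 and 3 | (676 − 82), so the pair is consistent; merging gives y ≡ 41266 (mod 52767), where 52767 = lcm(117, 1353).
gcd(52767, 21) = 3 and 3 | (10 − 41266), so the pair is consistent; merging gives y ≡ 146800 (mod 369369), where 369369 = lcm(52767, 21).
The solution is unique modulo lcm(117, 1353, 21) = 369369.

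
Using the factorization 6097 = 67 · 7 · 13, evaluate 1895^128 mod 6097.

1530

Mod 67: 1895 ≡ 19; by Fermat, exponent reduces to 128 mod 66 = 62; 19^62 ≡ 56 (mod 67).
Mod 7: 1895 ≡ 5; by Fermat, exponent reduces to 128 mod 6 = 2; 5^2 ≡ 4 (mod 7).
Mod 13: 1895 ≡ 10; by Fermat, exponent reduces to 128 mod 12 = 8; 10^8 ≡ 9 (mod 13).
Combine by CRT: x ≡ 56 (mod 67), x ≡ 4 (mod 7), x ≡ 9 (mod 13) ⇒ x ≡ 1530 (mod 6097).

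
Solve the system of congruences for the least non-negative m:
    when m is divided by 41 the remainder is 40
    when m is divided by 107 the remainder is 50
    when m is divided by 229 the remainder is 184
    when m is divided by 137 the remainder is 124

From m ≡ 40 (mod 41) write m = 40 + 41t. Substituting into m ≡ 50 (mod 107) gives 41t ≡ 10 (mod 107), and since 41⁻¹ ≡ 47 (mod 107), t ≡ 42. Hence m ≡ 40 + 41·42 = 1762 (mod 4387).
From m ≡ 1762 (mod 4387) write m = 1762 + 4387t. Substituting into m ≡ 184 (mod 229) gives 4387t ≡ 25 (mod 229), and since 36⁻¹ ≡ 70 (mod 229), t ≡ 147. Hence m ≡ 1762 + 4387·147 = 646651 (mod 1004623).
From m ≡ 646651 (mod 1004623) write m = 646651 + 1004623t. Substituting into m ≡ 124 (mod 137) gives 1004623t ≡ 113 (mod 137), and since 2⁻¹ ≡ 69 (mod 137), t ≡ 125. Hence m ≡ 646651 + 1004623·125 = 126224526 (mod 137633351).

126224526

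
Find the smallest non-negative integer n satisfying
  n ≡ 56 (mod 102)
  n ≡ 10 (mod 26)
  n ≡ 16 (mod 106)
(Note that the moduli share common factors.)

gcd(102, 26) = 2 and 2 | (10 − 56), so the pair is consistent; merging gives n ≡ 1076 (mod 1326), where 1326 = lcm(102, 26).
gcd(1326, 106) = 2 and 2 | (16 − 1076), so the pair is consistent; merging gives n ≡ 1076 (mod 70278), where 70278 = lcm(1326, 106).
The solution is unique modulo lcm(102, 26, 106) = 70278.

1076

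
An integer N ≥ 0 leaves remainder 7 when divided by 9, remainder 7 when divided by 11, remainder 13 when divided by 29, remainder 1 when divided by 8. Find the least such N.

The moduli are pairwise coprime; M = 9·11·29·8 = 22968.
M/9 = 2552; 2552 ≡ 5 (mod 9); 5·2 ≡ 1, so inverse 2.
M/11 = 2088; 2088 ≡ 9 (mod 11); 9·5 ≡ 1, so inverse 5.
M/29 = 792; 792 ≡ 9 (mod 29); 9·13 ≡ 1, so inverse 13.
M/8 = 2871; 2871 ≡ 7 (mod 8); 7·7 ≡ 1, so inverse 7.
N ≡ 7·2552·2 + 7·2088·5 + 13·792·13 + 1·2871·7 = 262753.
262753 mod 22968 = 10105.

10105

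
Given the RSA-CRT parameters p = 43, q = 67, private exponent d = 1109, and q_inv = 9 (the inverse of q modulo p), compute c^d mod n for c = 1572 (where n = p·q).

d_p = d mod (p−1) = 1109 mod 42 = 17; d_q = d mod (q−1) = 53.
m₁ = c^(d_p) mod p: c ≡ 24 (mod 43), and 24^17 mod 43 = 25.
m₂ = c^(d_q) mod q: c ≡ 31 (mod 67), and 31^53 mod 67 = 57.
h = q_inv·(m₁ − m₂) mod p = 9·(25 − 57) mod 43 = 13.
m = m₂ + h·q = 57 + 13·67 = 928.

928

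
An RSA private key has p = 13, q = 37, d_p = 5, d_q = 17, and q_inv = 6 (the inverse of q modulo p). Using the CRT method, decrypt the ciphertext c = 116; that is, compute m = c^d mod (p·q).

m₁ = c^(d_p) mod p: c ≡ 12 (mod 13), and 12^5 mod 13 = 12.
m₂ = c^(d_q) mod q: c ≡ 5 (mod 37), and 5^17 mod 37 = 22.
h = q_inv·(m₁ − m₂) mod p = 6·(12 − 22) mod 13 = 5.
m = m₂ + h·q = 22 + 5·37 = 207.

207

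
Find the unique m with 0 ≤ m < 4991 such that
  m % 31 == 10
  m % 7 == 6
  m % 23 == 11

From m ≡ 10 (mod 31) write m = 10 + 31t. Substituting into m ≡ 6 (mod 7) gives 31t ≡ 3 (mod 7), and since 3⁻¹ ≡ 5 (mod 7), t ≡ 1. Hence m ≡ 10 + 31·1 = 41 (mod 217).
From m ≡ 41 (mod 217) write m = 41 + 217t. Substituting into m ≡ 11 (mod 23) gives 217t ≡ 16 (mod 23), and since 10⁻¹ ≡ 7 (mod 23), t ≡ 20. Hence m ≡ 41 + 217·20 = 4381 (mod 4991).

4381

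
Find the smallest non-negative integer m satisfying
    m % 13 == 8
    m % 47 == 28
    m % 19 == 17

9992

From m ≡ 8 (mod 13) write m = 8 + 13t. Substituting into m ≡ 28 (mod 47) gives 13t ≡ 20 (mod 47), and since 13⁻¹ ≡ 29 (mod 47), t ≡ 16. Hence m ≡ 8 + 13·16 = 216 (mod 611).
From m ≡ 216 (mod 611) write m = 216 + 611t. Substituting into m ≡ 17 (mod 19) gives 611t ≡ 10 (mod 19), and since 3⁻¹ ≡ 13 (mod 19), t ≡ 16. Hence m ≡ 216 + 611·16 = 9992 (mod 11609).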